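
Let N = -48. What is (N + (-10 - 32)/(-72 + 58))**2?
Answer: 2025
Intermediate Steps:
(N + (-10 - 32)/(-72 + 58))**2 = (-48 + (-10 - 32)/(-72 + 58))**2 = (-48 - 42/(-14))**2 = (-48 - 42*(-1/14))**2 = (-48 + 3)**2 = (-45)**2 = 2025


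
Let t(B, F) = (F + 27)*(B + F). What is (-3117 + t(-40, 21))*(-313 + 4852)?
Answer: -18287631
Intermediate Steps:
t(B, F) = (27 + F)*(B + F)
(-3117 + t(-40, 21))*(-313 + 4852) = (-3117 + (21² + 27*(-40) + 27*21 - 40*21))*(-313 + 4852) = (-3117 + (441 - 1080 + 567 - 840))*4539 = (-3117 - 912)*4539 = -4029*4539 = -18287631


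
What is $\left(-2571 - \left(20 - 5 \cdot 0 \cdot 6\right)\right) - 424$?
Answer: $-3015$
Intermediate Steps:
$\left(-2571 - \left(20 - 5 \cdot 0 \cdot 6\right)\right) - 424 = \left(-2571 + \left(0 \cdot 6 - 20\right)\right) - 424 = \left(-2571 + \left(0 - 20\right)\right) - 424 = \left(-2571 - 20\right) - 424 = -2591 - 424 = -3015$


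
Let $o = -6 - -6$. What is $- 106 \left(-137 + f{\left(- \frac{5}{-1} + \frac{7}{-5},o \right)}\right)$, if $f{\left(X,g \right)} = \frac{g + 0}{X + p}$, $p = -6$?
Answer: $14522$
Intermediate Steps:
$o = 0$ ($o = -6 + 6 = 0$)
$f{\left(X,g \right)} = \frac{g}{-6 + X}$ ($f{\left(X,g \right)} = \frac{g + 0}{X - 6} = \frac{g}{-6 + X}$)
$- 106 \left(-137 + f{\left(- \frac{5}{-1} + \frac{7}{-5},o \right)}\right) = - 106 \left(-137 + \frac{0}{-6 + \left(- \frac{5}{-1} + \frac{7}{-5}\right)}\right) = - 106 \left(-137 + \frac{0}{-6 + \left(\left(-5\right) \left(-1\right) + 7 \left(- \frac{1}{5}\right)\right)}\right) = - 106 \left(-137 + \frac{0}{-6 + \left(5 - \frac{7}{5}\right)}\right) = - 106 \left(-137 + \frac{0}{-6 + \frac{18}{5}}\right) = - 106 \left(-137 + \frac{0}{- \frac{12}{5}}\right) = - 106 \left(-137 + 0 \left(- \frac{5}{12}\right)\right) = - 106 \left(-137 + 0\right) = \left(-106\right) \left(-137\right) = 14522$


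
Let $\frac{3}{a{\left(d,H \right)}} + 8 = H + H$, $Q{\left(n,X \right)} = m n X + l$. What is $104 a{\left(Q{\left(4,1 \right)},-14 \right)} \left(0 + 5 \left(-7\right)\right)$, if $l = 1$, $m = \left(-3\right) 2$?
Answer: $\frac{910}{3} \approx 303.33$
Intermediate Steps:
$m = -6$
$Q{\left(n,X \right)} = 1 - 6 X n$ ($Q{\left(n,X \right)} = - 6 n X + 1 = - 6 X n + 1 = 1 - 6 X n$)
$a{\left(d,H \right)} = \frac{3}{-8 + 2 H}$ ($a{\left(d,H \right)} = \frac{3}{-8 + \left(H + H\right)} = \frac{3}{-8 + 2 H}$)
$104 a{\left(Q{\left(4,1 \right)},-14 \right)} \left(0 + 5 \left(-7\right)\right) = 104 \frac{3}{2 \left(-4 - 14\right)} \left(0 + 5 \left(-7\right)\right) = 104 \frac{3}{2 \left(-18\right)} \left(0 - 35\right) = 104 \cdot \frac{3}{2} \left(- \frac{1}{18}\right) \left(-35\right) = 104 \left(- \frac{1}{12}\right) \left(-35\right) = \left(- \frac{26}{3}\right) \left(-35\right) = \frac{910}{3}$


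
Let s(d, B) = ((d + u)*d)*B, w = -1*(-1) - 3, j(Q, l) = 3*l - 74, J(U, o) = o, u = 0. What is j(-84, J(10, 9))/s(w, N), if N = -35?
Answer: 47/140 ≈ 0.33571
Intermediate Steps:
j(Q, l) = -74 + 3*l
w = -2 (w = 1 - 3 = -2)
s(d, B) = B*d² (s(d, B) = ((d + 0)*d)*B = (d*d)*B = d²*B = B*d²)
j(-84, J(10, 9))/s(w, N) = (-74 + 3*9)/((-35*(-2)²)) = (-74 + 27)/((-35*4)) = -47/(-140) = -47*(-1/140) = 47/140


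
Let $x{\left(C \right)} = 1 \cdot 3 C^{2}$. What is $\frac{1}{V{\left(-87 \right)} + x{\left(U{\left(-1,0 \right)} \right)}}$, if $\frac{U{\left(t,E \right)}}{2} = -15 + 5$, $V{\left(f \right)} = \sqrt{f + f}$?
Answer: $\frac{200}{240029} - \frac{i \sqrt{174}}{1440174} \approx 0.00083323 - 9.1592 \cdot 10^{-6} i$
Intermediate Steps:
$V{\left(f \right)} = \sqrt{2} \sqrt{f}$ ($V{\left(f \right)} = \sqrt{2 f} = \sqrt{2} \sqrt{f}$)
$U{\left(t,E \right)} = -20$ ($U{\left(t,E \right)} = 2 \left(-15 + 5\right) = 2 \left(-10\right) = -20$)
$x{\left(C \right)} = 3 C^{2}$
$\frac{1}{V{\left(-87 \right)} + x{\left(U{\left(-1,0 \right)} \right)}} = \frac{1}{\sqrt{2} \sqrt{-87} + 3 \left(-20\right)^{2}} = \frac{1}{\sqrt{2} i \sqrt{87} + 3 \cdot 400} = \frac{1}{i \sqrt{174} + 1200} = \frac{1}{1200 + i \sqrt{174}}$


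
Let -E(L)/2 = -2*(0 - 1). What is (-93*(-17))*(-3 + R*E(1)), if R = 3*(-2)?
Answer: 33201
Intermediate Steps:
E(L) = -4 (E(L) = -(-4)*(0 - 1) = -(-4)*(-1) = -2*2 = -4)
R = -6
(-93*(-17))*(-3 + R*E(1)) = (-93*(-17))*(-3 - 6*(-4)) = 1581*(-3 + 24) = 1581*21 = 33201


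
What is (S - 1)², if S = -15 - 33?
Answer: 2401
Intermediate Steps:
S = -48
(S - 1)² = (-48 - 1)² = (-49)² = 2401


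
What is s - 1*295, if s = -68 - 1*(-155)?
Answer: -208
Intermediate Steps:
s = 87 (s = -68 + 155 = 87)
s - 1*295 = 87 - 1*295 = 87 - 295 = -208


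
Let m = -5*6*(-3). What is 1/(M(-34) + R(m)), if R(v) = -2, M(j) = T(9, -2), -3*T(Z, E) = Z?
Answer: -⅕ ≈ -0.20000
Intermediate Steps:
T(Z, E) = -Z/3
M(j) = -3 (M(j) = -⅓*9 = -3)
m = 90 (m = -30*(-3) = 90)
1/(M(-34) + R(m)) = 1/(-3 - 2) = 1/(-5) = -⅕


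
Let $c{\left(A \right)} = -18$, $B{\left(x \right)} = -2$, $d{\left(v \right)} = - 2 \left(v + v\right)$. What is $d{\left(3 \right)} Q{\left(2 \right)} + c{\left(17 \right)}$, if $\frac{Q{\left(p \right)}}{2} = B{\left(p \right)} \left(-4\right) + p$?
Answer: $-258$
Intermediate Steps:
$d{\left(v \right)} = - 4 v$ ($d{\left(v \right)} = - 2 \cdot 2 v = - 4 v$)
$Q{\left(p \right)} = 16 + 2 p$ ($Q{\left(p \right)} = 2 \left(\left(-2\right) \left(-4\right) + p\right) = 2 \left(8 + p\right) = 16 + 2 p$)
$d{\left(3 \right)} Q{\left(2 \right)} + c{\left(17 \right)} = \left(-4\right) 3 \left(16 + 2 \cdot 2\right) - 18 = - 12 \left(16 + 4\right) - 18 = \left(-12\right) 20 - 18 = -240 - 18 = -258$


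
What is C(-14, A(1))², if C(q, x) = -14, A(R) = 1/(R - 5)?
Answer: 196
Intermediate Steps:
A(R) = 1/(-5 + R)
C(-14, A(1))² = (-14)² = 196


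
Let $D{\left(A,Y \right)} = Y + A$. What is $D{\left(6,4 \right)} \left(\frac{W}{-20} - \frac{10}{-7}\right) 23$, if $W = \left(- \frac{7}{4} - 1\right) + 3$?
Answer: $\frac{18239}{56} \approx 325.7$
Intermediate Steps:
$W = \frac{1}{4}$ ($W = \left(\left(-7\right) \frac{1}{4} - 1\right) + 3 = \left(- \frac{7}{4} - 1\right) + 3 = - \frac{11}{4} + 3 = \frac{1}{4} \approx 0.25$)
$D{\left(A,Y \right)} = A + Y$
$D{\left(6,4 \right)} \left(\frac{W}{-20} - \frac{10}{-7}\right) 23 = \left(6 + 4\right) \left(\frac{1}{4 \left(-20\right)} - \frac{10}{-7}\right) 23 = 10 \left(\frac{1}{4} \left(- \frac{1}{20}\right) - - \frac{10}{7}\right) 23 = 10 \left(- \frac{1}{80} + \frac{10}{7}\right) 23 = 10 \cdot \frac{793}{560} \cdot 23 = \frac{793}{56} \cdot 23 = \frac{18239}{56}$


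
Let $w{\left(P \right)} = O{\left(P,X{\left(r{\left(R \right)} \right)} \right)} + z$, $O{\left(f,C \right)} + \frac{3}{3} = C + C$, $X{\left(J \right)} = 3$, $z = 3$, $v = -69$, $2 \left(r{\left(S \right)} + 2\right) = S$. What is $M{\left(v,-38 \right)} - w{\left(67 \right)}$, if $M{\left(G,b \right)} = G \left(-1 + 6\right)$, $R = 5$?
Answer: $-353$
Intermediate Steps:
$r{\left(S \right)} = -2 + \frac{S}{2}$
$M{\left(G,b \right)} = 5 G$ ($M{\left(G,b \right)} = G 5 = 5 G$)
$O{\left(f,C \right)} = -1 + 2 C$ ($O{\left(f,C \right)} = -1 + \left(C + C\right) = -1 + 2 C$)
$w{\left(P \right)} = 8$ ($w{\left(P \right)} = \left(-1 + 2 \cdot 3\right) + 3 = \left(-1 + 6\right) + 3 = 5 + 3 = 8$)
$M{\left(v,-38 \right)} - w{\left(67 \right)} = 5 \left(-69\right) - 8 = -345 - 8 = -353$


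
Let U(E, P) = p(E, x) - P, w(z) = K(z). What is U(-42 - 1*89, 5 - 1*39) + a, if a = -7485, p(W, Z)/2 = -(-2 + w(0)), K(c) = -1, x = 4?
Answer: -7445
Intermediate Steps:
w(z) = -1
p(W, Z) = 6 (p(W, Z) = 2*(-(-2 - 1)) = 2*(-1*(-3)) = 2*3 = 6)
U(E, P) = 6 - P
U(-42 - 1*89, 5 - 1*39) + a = (6 - (5 - 1*39)) - 7485 = (6 - (5 - 39)) - 7485 = (6 - 1*(-34)) - 7485 = (6 + 34) - 7485 = 40 - 7485 = -7445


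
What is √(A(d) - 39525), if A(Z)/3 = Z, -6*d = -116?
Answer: I*√39467 ≈ 198.66*I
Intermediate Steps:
d = 58/3 (d = -⅙*(-116) = 58/3 ≈ 19.333)
A(Z) = 3*Z
√(A(d) - 39525) = √(3*(58/3) - 39525) = √(58 - 39525) = √(-39467) = I*√39467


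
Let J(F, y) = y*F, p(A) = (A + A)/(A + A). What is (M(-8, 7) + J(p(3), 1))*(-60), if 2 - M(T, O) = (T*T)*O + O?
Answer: 27120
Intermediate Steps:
p(A) = 1 (p(A) = (2*A)/((2*A)) = (2*A)*(1/(2*A)) = 1)
J(F, y) = F*y
M(T, O) = 2 - O - O*T**2 (M(T, O) = 2 - ((T*T)*O + O) = 2 - (T**2*O + O) = 2 - (O*T**2 + O) = 2 - (O + O*T**2) = 2 + (-O - O*T**2) = 2 - O - O*T**2)
(M(-8, 7) + J(p(3), 1))*(-60) = ((2 - 1*7 - 1*7*(-8)**2) + 1*1)*(-60) = ((2 - 7 - 1*7*64) + 1)*(-60) = ((2 - 7 - 448) + 1)*(-60) = (-453 + 1)*(-60) = -452*(-60) = 27120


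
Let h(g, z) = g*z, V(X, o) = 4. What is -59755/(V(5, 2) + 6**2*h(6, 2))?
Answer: -59755/436 ≈ -137.05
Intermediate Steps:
-59755/(V(5, 2) + 6**2*h(6, 2)) = -59755/(4 + 6**2*(6*2)) = -59755/(4 + 36*12) = -59755/(4 + 432) = -59755/436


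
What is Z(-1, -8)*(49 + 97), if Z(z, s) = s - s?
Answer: 0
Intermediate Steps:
Z(z, s) = 0
Z(-1, -8)*(49 + 97) = 0*(49 + 97) = 0*146 = 0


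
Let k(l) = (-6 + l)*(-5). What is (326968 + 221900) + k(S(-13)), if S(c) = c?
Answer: 548963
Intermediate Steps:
k(l) = 30 - 5*l
(326968 + 221900) + k(S(-13)) = (326968 + 221900) + (30 - 5*(-13)) = 548868 + (30 + 65) = 548868 + 95 = 548963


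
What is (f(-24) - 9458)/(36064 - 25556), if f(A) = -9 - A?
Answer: -133/148 ≈ -0.89865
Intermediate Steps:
(f(-24) - 9458)/(36064 - 25556) = ((-9 - 1*(-24)) - 9458)/(36064 - 25556) = ((-9 + 24) - 9458)/10508 = (15 - 9458)*(1/10508) = -9443*1/10508 = -133/148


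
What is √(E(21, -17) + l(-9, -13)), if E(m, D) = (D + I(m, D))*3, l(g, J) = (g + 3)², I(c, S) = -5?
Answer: I*√30 ≈ 5.4772*I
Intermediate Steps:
l(g, J) = (3 + g)²
E(m, D) = -15 + 3*D (E(m, D) = (D - 5)*3 = (-5 + D)*3 = -15 + 3*D)
√(E(21, -17) + l(-9, -13)) = √((-15 + 3*(-17)) + (3 - 9)²) = √((-15 - 51) + (-6)²) = √(-66 + 36) = √(-30) = I*√30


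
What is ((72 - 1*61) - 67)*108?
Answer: -6048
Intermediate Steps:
((72 - 1*61) - 67)*108 = ((72 - 61) - 67)*108 = (11 - 67)*108 = -56*108 = -6048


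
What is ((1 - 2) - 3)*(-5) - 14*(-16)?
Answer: 244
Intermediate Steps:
((1 - 2) - 3)*(-5) - 14*(-16) = (-1 - 3)*(-5) + 224 = -4*(-5) + 224 = 20 + 224 = 244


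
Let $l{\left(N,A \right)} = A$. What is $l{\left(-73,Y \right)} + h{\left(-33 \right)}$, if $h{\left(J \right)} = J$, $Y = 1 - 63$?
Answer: $-95$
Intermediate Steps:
$Y = -62$ ($Y = 1 - 63 = -62$)
$l{\left(-73,Y \right)} + h{\left(-33 \right)} = -62 - 33 = -95$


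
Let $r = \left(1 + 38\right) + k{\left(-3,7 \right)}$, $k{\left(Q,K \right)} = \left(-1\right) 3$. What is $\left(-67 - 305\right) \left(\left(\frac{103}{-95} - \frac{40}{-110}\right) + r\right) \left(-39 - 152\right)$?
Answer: $\frac{2619474084}{1045} \approx 2.5067 \cdot 10^{6}$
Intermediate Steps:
$k{\left(Q,K \right)} = -3$
$r = 36$ ($r = \left(1 + 38\right) - 3 = 39 - 3 = 36$)
$\left(-67 - 305\right) \left(\left(\frac{103}{-95} - \frac{40}{-110}\right) + r\right) \left(-39 - 152\right) = \left(-67 - 305\right) \left(\left(\frac{103}{-95} - \frac{40}{-110}\right) + 36\right) \left(-39 - 152\right) = - 372 \left(\left(103 \left(- \frac{1}{95}\right) - - \frac{4}{11}\right) + 36\right) \left(-191\right) = - 372 \left(\left(- \frac{103}{95} + \frac{4}{11}\right) + 36\right) \left(-191\right) = - 372 \left(- \frac{753}{1045} + 36\right) \left(-191\right) = - 372 \cdot \frac{36867}{1045} \left(-191\right) = \left(-372\right) \left(- \frac{7041597}{1045}\right) = \frac{2619474084}{1045}$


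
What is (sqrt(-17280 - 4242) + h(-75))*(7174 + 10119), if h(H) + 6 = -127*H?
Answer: 164612067 + 17293*I*sqrt(21522) ≈ 1.6461e+8 + 2.5369e+6*I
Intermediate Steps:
h(H) = -6 - 127*H
(sqrt(-17280 - 4242) + h(-75))*(7174 + 10119) = (sqrt(-17280 - 4242) + (-6 - 127*(-75)))*(7174 + 10119) = (sqrt(-21522) + (-6 + 9525))*17293 = (I*sqrt(21522) + 9519)*17293 = (9519 + I*sqrt(21522))*17293 = 164612067 + 17293*I*sqrt(21522)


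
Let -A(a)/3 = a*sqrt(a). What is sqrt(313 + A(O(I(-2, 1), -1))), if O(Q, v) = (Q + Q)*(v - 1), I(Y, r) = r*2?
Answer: sqrt(313 + 48*I*sqrt(2)) ≈ 17.794 + 1.9074*I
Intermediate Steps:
I(Y, r) = 2*r
O(Q, v) = 2*Q*(-1 + v) (O(Q, v) = (2*Q)*(-1 + v) = 2*Q*(-1 + v))
A(a) = -3*a**(3/2) (A(a) = -3*a*sqrt(a) = -3*a**(3/2))
sqrt(313 + A(O(I(-2, 1), -1))) = sqrt(313 - 3*(-16*I*sqrt(2))) = sqrt(313 - (-48)*I*sqrt(2)) = sqrt(313 + 48*I*sqrt(2))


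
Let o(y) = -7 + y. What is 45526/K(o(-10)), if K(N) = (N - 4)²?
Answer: 45526/441 ≈ 103.23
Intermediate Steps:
K(N) = (-4 + N)²
45526/K(o(-10)) = 45526/((-4 + (-7 - 10))²) = 45526/((-4 - 17)²) = 45526/((-21)²) = 45526/441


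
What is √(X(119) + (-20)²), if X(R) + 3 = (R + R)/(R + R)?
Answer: √398 ≈ 19.950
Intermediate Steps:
X(R) = -2 (X(R) = -3 + (R + R)/(R + R) = -3 + (2*R)/((2*R)) = -3 + (2*R)*(1/(2*R)) = -3 + 1 = -2)
√(X(119) + (-20)²) = √(-2 + (-20)²) = √(-2 + 400) = √398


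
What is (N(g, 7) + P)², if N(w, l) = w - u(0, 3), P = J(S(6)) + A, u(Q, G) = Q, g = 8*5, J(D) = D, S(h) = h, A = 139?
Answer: 34225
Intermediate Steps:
g = 40
P = 145 (P = 6 + 139 = 145)
N(w, l) = w (N(w, l) = w - 1*0 = w + 0 = w)
(N(g, 7) + P)² = (40 + 145)² = 185² = 34225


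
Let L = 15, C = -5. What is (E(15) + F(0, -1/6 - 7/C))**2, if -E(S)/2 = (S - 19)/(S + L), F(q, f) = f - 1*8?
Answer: 169/4 ≈ 42.250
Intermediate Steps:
F(q, f) = -8 + f (F(q, f) = f - 8 = -8 + f)
E(S) = -2*(-19 + S)/(15 + S) (E(S) = -2*(S - 19)/(S + 15) = -2*(-19 + S)/(15 + S))
(E(15) + F(0, -1/6 - 7/C))**2 = (2*(19 - 1*15)/(15 + 15) + (-8 + (-1/6 - 7/(-5))))**2 = (2*(19 - 15)/30 + (-8 + (-1*1/6 - 7*(-1/5))))**2 = (2*(1/30)*4 + (-8 + (-1/6 + 7/5)))**2 = (4/15 + (-8 + 37/30))**2 = (4/15 - 203/30)**2 = (-13/2)**2 = 169/4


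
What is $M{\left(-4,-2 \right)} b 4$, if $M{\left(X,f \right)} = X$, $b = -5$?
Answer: $80$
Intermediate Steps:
$M{\left(-4,-2 \right)} b 4 = \left(-4\right) \left(-5\right) 4 = 20 \cdot 4 = 80$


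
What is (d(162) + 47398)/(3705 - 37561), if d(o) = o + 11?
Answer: -47571/33856 ≈ -1.4051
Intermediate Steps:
d(o) = 11 + o
(d(162) + 47398)/(3705 - 37561) = ((11 + 162) + 47398)/(3705 - 37561) = (173 + 47398)/(-33856) = 47571*(-1/33856) = -47571/33856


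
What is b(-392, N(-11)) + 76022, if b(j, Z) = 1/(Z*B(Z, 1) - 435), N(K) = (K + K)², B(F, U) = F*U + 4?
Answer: 17922718655/235757 ≈ 76022.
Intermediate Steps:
B(F, U) = 4 + F*U
N(K) = 4*K² (N(K) = (2*K)² = 4*K²)
b(j, Z) = 1/(-435 + Z*(4 + Z)) (b(j, Z) = 1/(Z*(4 + Z*1) - 435) = 1/(Z*(4 + Z) - 435) = 1/(-435 + Z*(4 + Z)))
b(-392, N(-11)) + 76022 = 1/(-435 + (4*(-11)²)*(4 + 4*(-11)²)) + 76022 = 1/(-435 + (4*121)*(4 + 4*121)) + 76022 = 1/(-435 + 484*(4 + 484)) + 76022 = 1/(-435 + 484*488) + 76022 = 1/(-435 + 236192) + 76022 = 1/235757 + 76022 = 17922718655/235757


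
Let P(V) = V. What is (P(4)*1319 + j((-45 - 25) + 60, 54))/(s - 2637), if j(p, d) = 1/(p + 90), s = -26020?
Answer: -422081/2292560 ≈ -0.18411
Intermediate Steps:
j(p, d) = 1/(90 + p)
(P(4)*1319 + j((-45 - 25) + 60, 54))/(s - 2637) = (4*1319 + 1/(90 + ((-45 - 25) + 60)))/(-26020 - 2637) = (5276 + 1/(90 + (-70 + 60)))/(-28657) = (5276 + 1/(90 - 10))*(-1/28657) = (5276 + 1/80)*(-1/28657) = (422081/80)*(-1/28657) = -422081/2292560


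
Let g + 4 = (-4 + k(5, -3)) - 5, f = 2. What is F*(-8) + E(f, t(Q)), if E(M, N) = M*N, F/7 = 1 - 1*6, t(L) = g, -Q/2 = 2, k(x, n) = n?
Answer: 248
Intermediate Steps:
Q = -4 (Q = -2*2 = -4)
g = -16 (g = -4 + ((-4 - 3) - 5) = -4 + (-7 - 5) = -4 - 12 = -16)
t(L) = -16
F = -35 (F = 7*(1 - 1*6) = 7*(1 - 6) = 7*(-5) = -35)
F*(-8) + E(f, t(Q)) = -35*(-8) + 2*(-16) = 280 - 32 = 248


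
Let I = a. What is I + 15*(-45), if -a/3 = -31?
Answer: -582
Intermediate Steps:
a = 93 (a = -3*(-31) = 93)
I = 93
I + 15*(-45) = 93 + 15*(-45) = 93 - 675 = -582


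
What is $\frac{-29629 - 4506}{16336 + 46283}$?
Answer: $- \frac{34135}{62619} \approx -0.54512$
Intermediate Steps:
$\frac{-29629 - 4506}{16336 + 46283} = - \frac{34135}{62619}$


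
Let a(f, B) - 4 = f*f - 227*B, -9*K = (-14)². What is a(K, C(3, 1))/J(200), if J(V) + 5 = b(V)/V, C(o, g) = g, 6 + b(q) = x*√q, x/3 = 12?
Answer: -1023755900/15244929 - 40706000*√2/1693881 ≈ -101.14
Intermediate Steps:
x = 36 (x = 3*12 = 36)
b(q) = -6 + 36*√q
K = -196/9 (K = -⅑*(-14)² = -⅑*196 = -196/9 ≈ -21.778)
a(f, B) = 4 + f² - 227*B (a(f, B) = 4 + (f*f - 227*B) = 4 + (f² - 227*B) = 4 + f² - 227*B)
J(V) = -5 + (-6 + 36*√V)/V
a(K, C(3, 1))/J(200) = (4 + (-196/9)² - 227*1)/(-5 - 6/200 + 36/√200) = (4 + 38416/81 - 227)/(-5 - 6*1/200 + 36*(√2/20)) = 20353/(81*(-5 - 3/100 + 9*√2/5)) = 20353/(81*(-503/100 + 9*√2/5))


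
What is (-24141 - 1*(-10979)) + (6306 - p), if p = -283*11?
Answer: -3743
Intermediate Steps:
p = -3113
(-24141 - 1*(-10979)) + (6306 - p) = (-24141 - 1*(-10979)) + (6306 - 1*(-3113)) = (-24141 + 10979) + (6306 + 3113) = -13162 + 9419 = -3743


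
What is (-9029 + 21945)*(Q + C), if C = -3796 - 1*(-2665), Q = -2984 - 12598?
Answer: -215865108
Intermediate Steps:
Q = -15582
C = -1131 (C = -3796 + 2665 = -1131)
(-9029 + 21945)*(Q + C) = (-9029 + 21945)*(-15582 - 1131) = 12916*(-16713) = -215865108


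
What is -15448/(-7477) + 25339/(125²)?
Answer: 430834703/116828125 ≈ 3.6878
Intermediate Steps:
-15448/(-7477) + 25339/(125²) = -15448*(-1/7477) + 25339/15625 = 15448/7477 + 25339*(1/15625) = 15448/7477 + 25339/15625 = 430834703/116828125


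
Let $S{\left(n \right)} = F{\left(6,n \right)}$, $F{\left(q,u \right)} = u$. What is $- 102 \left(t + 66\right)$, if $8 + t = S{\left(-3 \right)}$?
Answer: $-5610$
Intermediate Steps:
$S{\left(n \right)} = n$
$t = -11$ ($t = -8 - 3 = -11$)
$- 102 \left(t + 66\right) = - 102 \left(-11 + 66\right) = \left(-102\right) 55 = -5610$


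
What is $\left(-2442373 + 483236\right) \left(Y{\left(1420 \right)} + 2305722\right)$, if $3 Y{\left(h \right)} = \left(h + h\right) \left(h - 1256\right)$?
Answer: $- \frac{14464163494862}{3} \approx -4.8214 \cdot 10^{12}$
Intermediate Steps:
$Y{\left(h \right)} = \frac{2 h \left(-1256 + h\right)}{3}$ ($Y{\left(h \right)} = \frac{\left(h + h\right) \left(h - 1256\right)}{3} = \frac{2 h \left(-1256 + h\right)}{3}$)
$\left(-2442373 + 483236\right) \left(Y{\left(1420 \right)} + 2305722\right) = \left(-2442373 + 483236\right) \left(\frac{2}{3} \cdot 1420 \left(-1256 + 1420\right) + 2305722\right) = - 1959137 \left(\frac{2}{3} \cdot 1420 \cdot 164 + 2305722\right) = - 1959137 \left(\frac{465760}{3} + 2305722\right) = \left(-1959137\right) \frac{7382926}{3} = - \frac{14464163494862}{3}$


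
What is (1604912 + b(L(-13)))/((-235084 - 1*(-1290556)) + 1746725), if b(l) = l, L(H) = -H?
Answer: 1604925/2802197 ≈ 0.57274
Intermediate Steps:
(1604912 + b(L(-13)))/((-235084 - 1*(-1290556)) + 1746725) = (1604912 - 1*(-13))/((-235084 - 1*(-1290556)) + 1746725) = (1604912 + 13)/((-235084 + 1290556) + 1746725) = 1604925/(1055472 + 1746725) = 1604925/2802197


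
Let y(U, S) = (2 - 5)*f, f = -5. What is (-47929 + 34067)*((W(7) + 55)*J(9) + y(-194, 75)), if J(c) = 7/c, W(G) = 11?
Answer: -2758538/3 ≈ -9.1951e+5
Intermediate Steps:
y(U, S) = 15 (y(U, S) = (2 - 5)*(-5) = -3*(-5) = 15)
(-47929 + 34067)*((W(7) + 55)*J(9) + y(-194, 75)) = (-47929 + 34067)*((11 + 55)*(7/9) + 15) = -13862*(66*(7*(⅑)) + 15) = -13862*(66*(7/9) + 15) = -13862*(154/3 + 15) = -13862*199/3 = -2758538/3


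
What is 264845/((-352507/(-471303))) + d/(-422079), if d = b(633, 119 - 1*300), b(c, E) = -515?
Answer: 52684847699510870/148785802053 ≈ 3.5410e+5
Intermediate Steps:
d = -515
264845/((-352507/(-471303))) + d/(-422079) = 264845/((-352507/(-471303))) - 515/(-422079) = 264845/((-352507*(-1/471303))) - 515*(-1/422079) = 264845/(352507/471303) + 515/422079 = 264845*(471303/352507) + 515/422079 = 124822243035/352507 + 515/422079 = 52684847699510870/148785802053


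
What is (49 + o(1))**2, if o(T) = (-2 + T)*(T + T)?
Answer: 2209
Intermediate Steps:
o(T) = 2*T*(-2 + T) (o(T) = (-2 + T)*(2*T) = 2*T*(-2 + T))
(49 + o(1))**2 = (49 + 2*1*(-2 + 1))**2 = (49 + 2*1*(-1))**2 = (49 - 2)**2 = 47**2 = 2209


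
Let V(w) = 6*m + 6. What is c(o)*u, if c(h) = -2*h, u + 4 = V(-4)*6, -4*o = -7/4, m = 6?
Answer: -217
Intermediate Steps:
V(w) = 42 (V(w) = 6*6 + 6 = 36 + 6 = 42)
o = 7/16 (o = -(-7)/(4*4) = -¼*(-7/4) = 7/16 ≈ 0.43750)
u = 248 (u = -4 + 42*6 = -4 + 252 = 248)
c(o)*u = -2*7/16*248 = -7/8*248 = -217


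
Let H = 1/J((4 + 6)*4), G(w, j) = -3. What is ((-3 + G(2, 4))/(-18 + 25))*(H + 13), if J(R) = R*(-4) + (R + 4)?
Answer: -4521/406 ≈ -11.135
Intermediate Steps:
J(R) = 4 - 3*R (J(R) = -4*R + (4 + R) = 4 - 3*R)
H = -1/116 (H = 1/(4 - 3*(4 + 6)*4) = 1/(4 - 30*4) = 1/(4 - 3*40) = 1/(4 - 120) = 1/(-116) = -1/116 ≈ -0.0086207)
((-3 + G(2, 4))/(-18 + 25))*(H + 13) = ((-3 - 3)/(-18 + 25))*(-1/116 + 13) = -6/7*(1507/116) = -6*1/7*(1507/116) = -6/7*1507/116 = -4521/406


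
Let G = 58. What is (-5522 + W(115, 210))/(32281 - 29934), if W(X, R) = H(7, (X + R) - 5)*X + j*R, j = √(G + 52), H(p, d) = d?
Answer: 31278/2347 + 210*√110/2347 ≈ 14.265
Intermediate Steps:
j = √110 (j = √(58 + 52) = √110 ≈ 10.488)
W(X, R) = R*√110 + X*(-5 + R + X) (W(X, R) = ((X + R) - 5)*X + √110*R = ((R + X) - 5)*X + R*√110 = (-5 + R + X)*X + R*√110 = X*(-5 + R + X) + R*√110 = R*√110 + X*(-5 + R + X))
(-5522 + W(115, 210))/(32281 - 29934) = (-5522 + (210*√110 + 115*(-5 + 210 + 115)))/(32281 - 29934) = (-5522 + (210*√110 + 115*320))/2347 = (-5522 + (210*√110 + 36800))*(1/2347) = (-5522 + (36800 + 210*√110))*(1/2347) = (31278 + 210*√110)*(1/2347) = 31278/2347 + 210*√110/2347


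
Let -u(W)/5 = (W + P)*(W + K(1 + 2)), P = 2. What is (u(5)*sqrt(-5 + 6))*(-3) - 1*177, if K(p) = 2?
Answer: 558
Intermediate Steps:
u(W) = -5*(2 + W)**2 (u(W) = -5*(W + 2)*(W + 2) = -5*(2 + W)*(2 + W) = -5*(2 + W)**2)
(u(5)*sqrt(-5 + 6))*(-3) - 1*177 = ((-20 - 20*5 - 5*5**2)*sqrt(-5 + 6))*(-3) - 1*177 = ((-20 - 100 - 5*25)*sqrt(1))*(-3) - 177 = ((-20 - 100 - 125)*1)*(-3) - 177 = -245*1*(-3) - 177 = -245*(-3) - 177 = 735 - 177 = 558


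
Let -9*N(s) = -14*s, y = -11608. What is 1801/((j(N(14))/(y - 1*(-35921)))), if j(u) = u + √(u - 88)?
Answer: 19310381433/10945 - 1182268251*I*√149/21890 ≈ 1.7643e+6 - 6.5927e+5*I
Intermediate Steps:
N(s) = 14*s/9 (N(s) = -(-14)*s/9 = 14*s/9)
j(u) = u + √(-88 + u)
1801/((j(N(14))/(y - 1*(-35921)))) = 1801/((((14/9)*14 + √(-88 + (14/9)*14))/(-11608 - 1*(-35921)))) = 1801/(((196/9 + √(-88 + 196/9))/(-11608 + 35921))) = 1801/(((196/9 + √(-596/9))/24313)) = 1801/(((196/9 + 2*I*√149/3)*(1/24313))) = 1801/(196/218817 + 2*I*√149/72939)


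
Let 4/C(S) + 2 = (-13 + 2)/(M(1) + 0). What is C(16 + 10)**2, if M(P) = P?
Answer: 16/169 ≈ 0.094675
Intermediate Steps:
C(S) = -4/13 (C(S) = 4/(-2 + (-13 + 2)/(1 + 0)) = 4/(-2 - 11/1) = 4/(-2 - 11*1) = 4/(-2 - 11) = 4/(-13) = 4*(-1/13) = -4/13)
C(16 + 10)**2 = (-4/13)**2 = 16/169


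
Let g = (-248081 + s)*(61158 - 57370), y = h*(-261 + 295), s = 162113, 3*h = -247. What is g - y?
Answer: -976931954/3 ≈ -3.2564e+8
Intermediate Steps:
h = -247/3 (h = (1/3)*(-247) = -247/3 ≈ -82.333)
y = -8398/3 (y = -247*(-261 + 295)/3 = -247/3*34 = -8398/3 ≈ -2799.3)
g = -325646784 (g = (-248081 + 162113)*(61158 - 57370) = -85968*3788 = -325646784)
g - y = -325646784 - 1*(-8398/3) = -325646784 + 8398/3 = -976931954/3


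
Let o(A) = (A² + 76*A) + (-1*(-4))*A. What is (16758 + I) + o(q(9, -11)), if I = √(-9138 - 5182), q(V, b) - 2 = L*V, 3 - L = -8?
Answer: 35039 + 4*I*√895 ≈ 35039.0 + 119.67*I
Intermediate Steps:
L = 11 (L = 3 - 1*(-8) = 3 + 8 = 11)
q(V, b) = 2 + 11*V
I = 4*I*√895 (I = √(-14320) = 4*I*√895 ≈ 119.67*I)
o(A) = A² + 80*A (o(A) = (A² + 76*A) + 4*A = A² + 80*A)
(16758 + I) + o(q(9, -11)) = (16758 + 4*I*√895) + (2 + 11*9)*(80 + (2 + 11*9)) = (16758 + 4*I*√895) + (2 + 99)*(80 + (2 + 99)) = (16758 + 4*I*√895) + 101*(80 + 101) = (16758 + 4*I*√895) + 101*181 = (16758 + 4*I*√895) + 18281 = 35039 + 4*I*√895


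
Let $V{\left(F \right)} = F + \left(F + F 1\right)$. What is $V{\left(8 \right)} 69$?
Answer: $1656$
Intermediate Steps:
$V{\left(F \right)} = 3 F$ ($V{\left(F \right)} = F + \left(F + F\right) = F + 2 F = 3 F$)
$V{\left(8 \right)} 69 = 3 \cdot 8 \cdot 69 = 24 \cdot 69 = 1656$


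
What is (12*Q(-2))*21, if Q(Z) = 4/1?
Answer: 1008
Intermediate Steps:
Q(Z) = 4 (Q(Z) = 4*1 = 4)
(12*Q(-2))*21 = (12*4)*21 = 48*21 = 1008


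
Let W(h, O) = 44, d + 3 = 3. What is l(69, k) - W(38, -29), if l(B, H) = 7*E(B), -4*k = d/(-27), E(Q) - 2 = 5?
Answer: 5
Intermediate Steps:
d = 0 (d = -3 + 3 = 0)
E(Q) = 7 (E(Q) = 2 + 5 = 7)
k = 0 (k = -0/(-27) = -0*(-1)/27 = -1/4*0 = 0)
l(B, H) = 49 (l(B, H) = 7*7 = 49)
l(69, k) - W(38, -29) = 49 - 1*44 = 49 - 44 = 5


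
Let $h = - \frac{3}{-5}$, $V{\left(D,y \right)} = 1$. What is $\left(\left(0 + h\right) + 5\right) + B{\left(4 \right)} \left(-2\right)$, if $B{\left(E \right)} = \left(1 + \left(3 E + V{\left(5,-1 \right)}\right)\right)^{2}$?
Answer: $- \frac{1932}{5} \approx -386.4$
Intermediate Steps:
$h = \frac{3}{5}$ ($h = \left(-3\right) \left(- \frac{1}{5}\right) = \frac{3}{5} \approx 0.6$)
$B{\left(E \right)} = \left(2 + 3 E\right)^{2}$ ($B{\left(E \right)} = \left(1 + \left(3 E + 1\right)\right)^{2} = \left(1 + \left(1 + 3 E\right)\right)^{2} = \left(2 + 3 E\right)^{2}$)
$\left(\left(0 + h\right) + 5\right) + B{\left(4 \right)} \left(-2\right) = \left(\left(0 + \frac{3}{5}\right) + 5\right) + \left(2 + 3 \cdot 4\right)^{2} \left(-2\right) = \left(\frac{3}{5} + 5\right) + \left(2 + 12\right)^{2} \left(-2\right) = \frac{28}{5} + 14^{2} \left(-2\right) = \frac{28}{5} + 196 \left(-2\right) = \frac{28}{5} - 392 = - \frac{1932}{5}$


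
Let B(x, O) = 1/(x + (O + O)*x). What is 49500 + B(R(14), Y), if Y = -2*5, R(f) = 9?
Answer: 8464499/171 ≈ 49500.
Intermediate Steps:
Y = -10
B(x, O) = 1/(x + 2*O*x) (B(x, O) = 1/(x + (2*O)*x) = 1/(x + 2*O*x))
49500 + B(R(14), Y) = 49500 + 1/(9*(1 + 2*(-10))) = 49500 + 1/(9*(1 - 20)) = 49500 + (⅑)/(-19) = 49500 + (⅑)*(-1/19) = 49500 - 1/171 = 8464499/171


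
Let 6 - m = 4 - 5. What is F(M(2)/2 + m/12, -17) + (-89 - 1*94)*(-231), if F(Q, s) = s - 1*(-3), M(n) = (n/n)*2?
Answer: 42259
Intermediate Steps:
m = 7 (m = 6 - (4 - 5) = 6 - 1*(-1) = 6 + 1 = 7)
M(n) = 2 (M(n) = 1*2 = 2)
F(Q, s) = 3 + s (F(Q, s) = s + 3 = 3 + s)
F(M(2)/2 + m/12, -17) + (-89 - 1*94)*(-231) = (3 - 17) + (-89 - 1*94)*(-231) = -14 + (-89 - 94)*(-231) = -14 - 183*(-231) = -14 + 42273 = 42259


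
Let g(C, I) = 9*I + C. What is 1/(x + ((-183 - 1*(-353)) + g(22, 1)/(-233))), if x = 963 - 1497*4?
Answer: -233/1131246 ≈ -0.00020597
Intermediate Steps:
g(C, I) = C + 9*I
x = -5025 (x = 963 - 5988 = -5025)
1/(x + ((-183 - 1*(-353)) + g(22, 1)/(-233))) = 1/(-5025 + ((-183 - 1*(-353)) + (22 + 9*1)/(-233))) = 1/(-5025 + ((-183 + 353) - (22 + 9)/233)) = 1/(-5025 + (170 - 1/233*31)) = 1/(-5025 + (170 - 31/233)) = 1/(-5025 + 39579/233) = 1/(-1131246/233) = -233/1131246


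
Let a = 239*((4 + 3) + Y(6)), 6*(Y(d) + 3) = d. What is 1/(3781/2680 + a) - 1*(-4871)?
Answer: 15618284531/3206381 ≈ 4871.0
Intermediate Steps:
Y(d) = -3 + d/6
a = 1195 (a = 239*((4 + 3) + (-3 + (⅙)*6)) = 239*(7 + (-3 + 1)) = 239*(7 - 2) = 239*5 = 1195)
1/(3781/2680 + a) - 1*(-4871) = 1/(3781/2680 + 1195) - 1*(-4871) = 1/(3781*(1/2680) + 1195) + 4871 = 1/(3781/2680 + 1195) + 4871 = 1/(3206381/2680) + 4871 = 2680/3206381 + 4871 = 15618284531/3206381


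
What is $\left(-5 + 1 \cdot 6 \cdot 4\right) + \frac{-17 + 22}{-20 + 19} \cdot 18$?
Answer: $-71$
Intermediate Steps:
$\left(-5 + 1 \cdot 6 \cdot 4\right) + \frac{-17 + 22}{-20 + 19} \cdot 18 = \left(-5 + 1 \cdot 24\right) + \frac{5}{-1} \cdot 18 = \left(-5 + 24\right) + 5 \left(-1\right) 18 = 19 - 90 = -71$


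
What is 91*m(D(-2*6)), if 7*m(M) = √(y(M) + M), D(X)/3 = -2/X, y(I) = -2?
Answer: 13*I*√6/2 ≈ 15.922*I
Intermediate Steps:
D(X) = -6/X (D(X) = 3*(-2/X) = -6/X)
m(M) = √(-2 + M)/7
91*m(D(-2*6)) = 91*(√(-2 - 6/((-2*6)))/7) = 91*(√(-2 - 6/(-12))/7) = 91*(√(-2 - 6*(-1/12))/7) = 91*(√(-2 + ½)/7) = 91*(√(-3/2)/7) = 91*((I*√6/2)/7) = 91*(I*√6/14) = 13*I*√6/2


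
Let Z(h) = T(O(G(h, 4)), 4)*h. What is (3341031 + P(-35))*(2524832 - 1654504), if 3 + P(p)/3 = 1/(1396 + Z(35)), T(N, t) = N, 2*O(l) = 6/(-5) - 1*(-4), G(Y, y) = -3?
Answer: 4201749320698104/1445 ≈ 2.9078e+12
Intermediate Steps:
O(l) = 7/5 (O(l) = (6/(-5) - 1*(-4))/2 = (6*(-1/5) + 4)/2 = (-6/5 + 4)/2 = (1/2)*(14/5) = 7/5)
Z(h) = 7*h/5
P(p) = -13002/1445 (P(p) = -9 + 3/(1396 + (7/5)*35) = -9 + 3/(1396 + 49) = -9 + 3/1445 = -13002/1445)
(3341031 + P(-35))*(2524832 - 1654504) = (3341031 - 13002/1445)*(2524832 - 1654504) = (4827776793/1445)*870328 = 4201749320698104/1445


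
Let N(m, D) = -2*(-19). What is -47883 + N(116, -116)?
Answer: -47845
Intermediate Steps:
N(m, D) = 38
-47883 + N(116, -116) = -47883 + 38 = -47845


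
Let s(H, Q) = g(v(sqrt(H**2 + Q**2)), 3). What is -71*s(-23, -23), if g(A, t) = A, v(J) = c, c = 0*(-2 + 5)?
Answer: 0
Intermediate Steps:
c = 0 (c = 0*3 = 0)
v(J) = 0
s(H, Q) = 0
-71*s(-23, -23) = -71*0 = 0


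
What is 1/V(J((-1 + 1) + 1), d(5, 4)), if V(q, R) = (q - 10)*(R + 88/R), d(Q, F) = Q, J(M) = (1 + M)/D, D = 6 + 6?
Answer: -30/6667 ≈ -0.0044998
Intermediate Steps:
D = 12
J(M) = 1/12 + M/12 (J(M) = (1 + M)/12 = (1 + M)*(1/12) = 1/12 + M/12)
V(q, R) = (-10 + q)*(R + 88/R)
1/V(J((-1 + 1) + 1), d(5, 4)) = 1/((-880 + 88*(1/12 + ((-1 + 1) + 1)/12) + 5**2*(-10 + (1/12 + ((-1 + 1) + 1)/12)))/5) = 1/((-880 + 88*(1/12 + (0 + 1)/12) + 25*(-10 + (1/12 + (0 + 1)/12)))/5) = 1/((-880 + 88*(1/12 + (1/12)*1) + 25*(-10 + (1/12 + (1/12)*1)))/5) = 1/((-880 + 88*(1/12 + 1/12) + 25*(-10 + (1/12 + 1/12)))/5) = 1/((-880 + 88*(1/6) + 25*(-10 + 1/6))/5) = 1/((-880 + 44/3 + 25*(-59/6))/5) = 1/((-880 + 44/3 - 1475/6)/5) = 1/((1/5)*(-6667/6)) = 1/(-6667/30) = -30/6667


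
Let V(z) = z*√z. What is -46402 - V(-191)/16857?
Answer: -46402 + 191*I*√191/16857 ≈ -46402.0 + 0.15659*I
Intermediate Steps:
V(z) = z^(3/2)
-46402 - V(-191)/16857 = -46402 - (-191)^(3/2)/16857 = -46402 - (-191*I*√191)/16857 = -46402 - (-191)*I*√191/16857 = -46402 + 191*I*√191/16857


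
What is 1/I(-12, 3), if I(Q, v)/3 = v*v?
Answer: 1/27 ≈ 0.037037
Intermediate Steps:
I(Q, v) = 3*v² (I(Q, v) = 3*(v*v) = 3*v²)
1/I(-12, 3) = 1/(3*3²) = 1/(3*9) = 1/27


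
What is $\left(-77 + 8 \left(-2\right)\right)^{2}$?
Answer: $8649$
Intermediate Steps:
$\left(-77 + 8 \left(-2\right)\right)^{2} = \left(-77 - 16\right)^{2} = \left(-93\right)^{2} = 8649$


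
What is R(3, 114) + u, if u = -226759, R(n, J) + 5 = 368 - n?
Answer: -226399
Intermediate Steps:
R(n, J) = 363 - n (R(n, J) = -5 + (368 - n) = 363 - n)
R(3, 114) + u = (363 - 1*3) - 226759 = (363 - 3) - 226759 = 360 - 226759 = -226399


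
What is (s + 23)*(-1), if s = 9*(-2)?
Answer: -5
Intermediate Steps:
s = -18
(s + 23)*(-1) = (-18 + 23)*(-1) = 5*(-1) = -5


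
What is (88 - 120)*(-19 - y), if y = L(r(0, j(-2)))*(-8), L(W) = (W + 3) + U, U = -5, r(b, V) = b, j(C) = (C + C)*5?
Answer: 1120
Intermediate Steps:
j(C) = 10*C (j(C) = (2*C)*5 = 10*C)
L(W) = -2 + W (L(W) = (W + 3) - 5 = (3 + W) - 5 = -2 + W)
y = 16 (y = (-2 + 0)*(-8) = -2*(-8) = 16)
(88 - 120)*(-19 - y) = (88 - 120)*(-19 - 1*16) = -32*(-19 - 16) = -32*(-35) = 1120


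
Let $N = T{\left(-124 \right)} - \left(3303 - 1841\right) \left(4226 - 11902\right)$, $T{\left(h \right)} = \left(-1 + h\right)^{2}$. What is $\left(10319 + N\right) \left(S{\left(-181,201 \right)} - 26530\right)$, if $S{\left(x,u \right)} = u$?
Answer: $-296155332224$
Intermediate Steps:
$N = 11237937$ ($N = \left(-1 - 124\right)^{2} - \left(3303 - 1841\right) \left(4226 - 11902\right) = \left(-125\right)^{2} - 1462 \left(-7676\right) = 15625 - -11222312 = 15625 + 11222312 = 11237937$)
$\left(10319 + N\right) \left(S{\left(-181,201 \right)} - 26530\right) = \left(10319 + 11237937\right) \left(201 - 26530\right) = 11248256 \left(-26329\right) = -296155332224$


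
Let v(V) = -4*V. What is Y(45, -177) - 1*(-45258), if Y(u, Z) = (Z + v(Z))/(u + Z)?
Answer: 1991175/44 ≈ 45254.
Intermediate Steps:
Y(u, Z) = -3*Z/(Z + u) (Y(u, Z) = (Z - 4*Z)/(u + Z) = (-3*Z)/(Z + u) = -3*Z/(Z + u))
Y(45, -177) - 1*(-45258) = -3*(-177)/(-177 + 45) - 1*(-45258) = -3*(-177)/(-132) + 45258 = -3*(-177)*(-1/132) + 45258 = -177/44 + 45258 = 1991175/44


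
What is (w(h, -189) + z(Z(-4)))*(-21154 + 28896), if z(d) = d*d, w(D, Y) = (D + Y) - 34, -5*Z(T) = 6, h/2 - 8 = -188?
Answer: -112560938/25 ≈ -4.5024e+6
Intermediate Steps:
h = -360 (h = 16 + 2*(-188) = 16 - 376 = -360)
Z(T) = -6/5 (Z(T) = -⅕*6 = -6/5)
w(D, Y) = -34 + D + Y
z(d) = d²
(w(h, -189) + z(Z(-4)))*(-21154 + 28896) = ((-34 - 360 - 189) + (-6/5)²)*(-21154 + 28896) = (-583 + 36/25)*7742 = -14539/25*7742 = -112560938/25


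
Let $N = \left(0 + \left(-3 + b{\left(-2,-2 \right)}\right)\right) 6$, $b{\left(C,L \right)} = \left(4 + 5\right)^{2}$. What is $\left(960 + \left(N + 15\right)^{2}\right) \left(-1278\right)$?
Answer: $-299370222$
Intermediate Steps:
$b{\left(C,L \right)} = 81$ ($b{\left(C,L \right)} = 9^{2} = 81$)
$N = 468$ ($N = \left(0 + \left(-3 + 81\right)\right) 6 = \left(0 + 78\right) 6 = 78 \cdot 6 = 468$)
$\left(960 + \left(N + 15\right)^{2}\right) \left(-1278\right) = \left(960 + \left(468 + 15\right)^{2}\right) \left(-1278\right) = \left(960 + 483^{2}\right) \left(-1278\right) = \left(960 + 233289\right) \left(-1278\right) = 234249 \left(-1278\right) = -299370222$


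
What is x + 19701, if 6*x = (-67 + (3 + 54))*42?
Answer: 19631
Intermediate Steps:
x = -70 (x = ((-67 + (3 + 54))*42)/6 = ((-67 + 57)*42)/6 = (-10*42)/6 = (⅙)*(-420) = -70)
x + 19701 = -70 + 19701 = 19631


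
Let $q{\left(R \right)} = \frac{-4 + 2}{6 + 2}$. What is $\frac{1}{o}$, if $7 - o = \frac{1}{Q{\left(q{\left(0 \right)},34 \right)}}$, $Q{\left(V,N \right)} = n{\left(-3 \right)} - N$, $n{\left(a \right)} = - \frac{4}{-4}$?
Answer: $\frac{33}{232} \approx 0.14224$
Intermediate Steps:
$q{\left(R \right)} = - \frac{1}{4}$ ($q{\left(R \right)} = - \frac{2}{8} = \left(-2\right) \frac{1}{8} = - \frac{1}{4}$)
$n{\left(a \right)} = 1$ ($n{\left(a \right)} = \left(-4\right) \left(- \frac{1}{4}\right) = 1$)
$Q{\left(V,N \right)} = 1 - N$
$o = \frac{232}{33}$ ($o = 7 - \frac{1}{1 - 34} = 7 - \frac{1}{-33} = 7 - - \frac{1}{33} = 7 + \frac{1}{33} = \frac{232}{33} \approx 7.0303$)
$\frac{1}{o} = \frac{1}{\frac{232}{33}} = \frac{33}{232}$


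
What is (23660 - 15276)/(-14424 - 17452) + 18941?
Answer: 150938733/7969 ≈ 18941.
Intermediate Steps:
(23660 - 15276)/(-14424 - 17452) + 18941 = 8384/(-31876) + 18941 = 8384*(-1/31876) + 18941 = -2096/7969 + 18941 = 150938733/7969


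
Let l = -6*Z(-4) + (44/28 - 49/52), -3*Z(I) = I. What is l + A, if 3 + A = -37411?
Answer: -13621379/364 ≈ -37421.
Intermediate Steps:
Z(I) = -I/3
A = -37414 (A = -3 - 37411 = -37414)
l = -2683/364 (l = -(-2)*(-4) + (44/28 - 49/52) = -6*4/3 + (44*(1/28) - 49*1/52) = -8 + (11/7 - 49/52) = -8 + 229/364 = -2683/364 ≈ -7.3709)
l + A = -2683/364 - 37414 = -13621379/364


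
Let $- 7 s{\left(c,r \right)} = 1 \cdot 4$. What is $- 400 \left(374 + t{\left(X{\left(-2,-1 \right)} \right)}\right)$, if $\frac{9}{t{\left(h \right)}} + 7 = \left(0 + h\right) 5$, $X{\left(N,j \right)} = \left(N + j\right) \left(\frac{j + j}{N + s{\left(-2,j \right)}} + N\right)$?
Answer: $- \frac{2548600}{17} \approx -1.4992 \cdot 10^{5}$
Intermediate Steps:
$s{\left(c,r \right)} = - \frac{4}{7}$ ($s{\left(c,r \right)} = - \frac{1 \cdot 4}{7} = \left(- \frac{1}{7}\right) 4 = - \frac{4}{7}$)
$X{\left(N,j \right)} = \left(N + j\right) \left(N + \frac{2 j}{- \frac{4}{7} + N}\right)$ ($X{\left(N,j \right)} = \left(N + j\right) \left(\frac{j + j}{N - \frac{4}{7}} + N\right) = \left(N + j\right) \left(\frac{2 j}{- \frac{4}{7} + N} + N\right) = \left(N + j\right) \left(N + \frac{2 j}{- \frac{4}{7} + N}\right)$)
$t{\left(h \right)} = \frac{9}{-7 + 5 h}$ ($t{\left(h \right)} = \frac{9}{-7 + \left(0 + h\right) 5} = \frac{9}{-7 + h 5} = \frac{9}{-7 + 5 h}$)
$- 400 \left(374 + t{\left(X{\left(-2,-1 \right)} \right)}\right) = - 400 \left(374 + \frac{9}{-7 + 5 \frac{- 4 \left(-2\right)^{2} + 7 \left(-2\right)^{3} + 14 \left(-1\right)^{2} + 7 \left(-1\right) \left(-2\right)^{2} + 10 \left(-2\right) \left(-1\right)}{-4 + 7 \left(-2\right)}}\right) = - 400 \left(374 + \frac{9}{-7 + 5 \frac{\left(-4\right) 4 + 7 \left(-8\right) + 14 \cdot 1 + 7 \left(-1\right) 4 + 20}{-4 - 14}}\right) = - 400 \left(374 + \frac{9}{-7 + 5 \frac{-16 - 56 + 14 - 28 + 20}{-18}}\right) = - 400 \left(374 + \frac{9}{-7 + 5 \left(\left(- \frac{1}{18}\right) \left(-66\right)\right)}\right) = - 400 \left(374 + \frac{9}{-7 + 5 \cdot \frac{11}{3}}\right) = - 400 \left(374 + \frac{9}{-7 + \frac{55}{3}}\right) = - 400 \left(374 + \frac{9}{\frac{34}{3}}\right) = - 400 \left(374 + 9 \cdot \frac{3}{34}\right) = - 400 \left(374 + \frac{27}{34}\right) = \left(-400\right) \frac{12743}{34} = - \frac{2548600}{17}$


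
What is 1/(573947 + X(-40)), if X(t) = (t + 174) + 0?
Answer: 1/574081 ≈ 1.7419e-6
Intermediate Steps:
X(t) = 174 + t (X(t) = (174 + t) + 0 = 174 + t)
1/(573947 + X(-40)) = 1/(573947 + (174 - 40)) = 1/(573947 + 134) = 1/574081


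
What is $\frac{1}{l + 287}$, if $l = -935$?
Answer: $- \frac{1}{648} \approx -0.0015432$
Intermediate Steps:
$\frac{1}{l + 287} = \frac{1}{-935 + 287} = \frac{1}{-648} = - \frac{1}{648}$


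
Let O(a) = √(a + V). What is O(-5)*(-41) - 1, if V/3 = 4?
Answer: -1 - 41*√7 ≈ -109.48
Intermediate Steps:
V = 12 (V = 3*4 = 12)
O(a) = √(12 + a) (O(a) = √(a + 12) = √(12 + a))
O(-5)*(-41) - 1 = √(12 - 5)*(-41) - 1 = √7*(-41) - 1 = -41*√7 - 1 = -1 - 41*√7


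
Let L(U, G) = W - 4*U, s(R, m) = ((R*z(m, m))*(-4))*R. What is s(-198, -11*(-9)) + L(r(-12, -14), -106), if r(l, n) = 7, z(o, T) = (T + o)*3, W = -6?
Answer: -93148738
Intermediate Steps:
z(o, T) = 3*T + 3*o
s(R, m) = -24*m*R² (s(R, m) = ((R*(3*m + 3*m))*(-4))*R = ((R*(6*m))*(-4))*R = ((6*R*m)*(-4))*R = (-24*R*m)*R = -24*m*R²)
L(U, G) = -6 - 4*U
s(-198, -11*(-9)) + L(r(-12, -14), -106) = -24*(-11*(-9))*(-198)² + (-6 - 4*7) = -24*99*39204 + (-6 - 28) = -93148704 - 34 = -93148738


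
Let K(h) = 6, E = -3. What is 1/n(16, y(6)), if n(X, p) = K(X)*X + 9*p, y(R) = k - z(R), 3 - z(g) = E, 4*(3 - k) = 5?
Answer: 4/231 ≈ 0.017316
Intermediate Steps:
k = 7/4 (k = 3 - ¼*5 = 3 - 5/4 = 7/4 ≈ 1.7500)
z(g) = 6 (z(g) = 3 - 1*(-3) = 3 + 3 = 6)
y(R) = -17/4 (y(R) = 7/4 - 1*6 = 7/4 - 6 = -17/4)
n(X, p) = 6*X + 9*p
1/n(16, y(6)) = 1/(6*16 + 9*(-17/4)) = 1/(96 - 153/4) = 1/(231/4) = 4/231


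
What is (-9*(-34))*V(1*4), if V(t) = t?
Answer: 1224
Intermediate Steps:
(-9*(-34))*V(1*4) = (-9*(-34))*(1*4) = 306*4 = 1224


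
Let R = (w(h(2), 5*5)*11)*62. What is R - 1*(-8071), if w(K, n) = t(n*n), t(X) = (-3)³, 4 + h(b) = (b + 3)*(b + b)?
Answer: -10343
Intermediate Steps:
h(b) = -4 + 2*b*(3 + b) (h(b) = -4 + (b + 3)*(b + b) = -4 + (3 + b)*(2*b) = -4 + 2*b*(3 + b))
t(X) = -27
w(K, n) = -27
R = -18414 (R = -27*11*62 = -297*62 = -18414)
R - 1*(-8071) = -18414 - 1*(-8071) = -18414 + 8071 = -10343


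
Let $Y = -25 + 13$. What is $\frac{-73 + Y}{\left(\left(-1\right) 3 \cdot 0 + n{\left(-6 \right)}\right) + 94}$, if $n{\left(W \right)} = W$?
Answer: $- \frac{85}{88} \approx -0.96591$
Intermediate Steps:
$Y = -12$
$\frac{-73 + Y}{\left(\left(-1\right) 3 \cdot 0 + n{\left(-6 \right)}\right) + 94} = \frac{-73 - 12}{\left(\left(-1\right) 3 \cdot 0 - 6\right) + 94} = - \frac{85}{\left(\left(-3\right) 0 - 6\right) + 94} = - \frac{85}{\left(0 - 6\right) + 94} = - \frac{85}{-6 + 94} = - \frac{85}{88}$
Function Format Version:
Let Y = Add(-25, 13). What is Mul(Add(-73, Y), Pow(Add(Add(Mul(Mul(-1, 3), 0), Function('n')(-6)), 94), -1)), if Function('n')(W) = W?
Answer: Rational(-85, 88) ≈ -0.96591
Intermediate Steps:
Y = -12
Mul(Add(-73, Y), Pow(Add(Add(Mul(Mul(-1, 3), 0), Function('n')(-6)), 94), -1)) = Mul(Add(-73, -12), Pow(Add(Add(Mul(Mul(-1, 3), 0), -6), 94), -1)) = Mul(-85, Pow(Add(Add(Mul(-3, 0), -6), 94), -1)) = Mul(-85, Pow(Add(Add(0, -6), 94), -1)) = Mul(-85, Pow(Add(-6, 94), -1)) = Mul(-85, Pow(88, -1)) = Mul(-85, Rational(1, 88)) = Rational(-85, 88)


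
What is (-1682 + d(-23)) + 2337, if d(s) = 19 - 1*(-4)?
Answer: 678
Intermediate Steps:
d(s) = 23 (d(s) = 19 + 4 = 23)
(-1682 + d(-23)) + 2337 = (-1682 + 23) + 2337 = -1659 + 2337 = 678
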